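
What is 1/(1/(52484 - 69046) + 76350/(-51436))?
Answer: -15212197/22581431 ≈ -0.67366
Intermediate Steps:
1/(1/(52484 - 69046) + 76350/(-51436)) = 1/(1/(-16562) + 76350*(-1/51436)) = 1/(-1/16562 - 38175/25718) = 1/(-22581431/15212197) = -15212197/22581431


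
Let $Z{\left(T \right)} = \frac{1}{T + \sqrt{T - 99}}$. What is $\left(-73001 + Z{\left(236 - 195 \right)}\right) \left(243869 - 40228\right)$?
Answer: $\frac{203641 \left(- 73001 \sqrt{58} + 2993040 i\right)}{\sqrt{58} - 41 i} \approx -1.4866 \cdot 10^{10} - 892.0 i$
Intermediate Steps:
$Z{\left(T \right)} = \frac{1}{T + \sqrt{-99 + T}}$
$\left(-73001 + Z{\left(236 - 195 \right)}\right) \left(243869 - 40228\right) = \left(-73001 + \frac{1}{\left(236 - 195\right) + \sqrt{-99 + \left(236 - 195\right)}}\right) \left(243869 - 40228\right) = \left(-73001 + \frac{1}{\left(236 - 195\right) + \sqrt{-99 + \left(236 - 195\right)}}\right) 203641 = \left(-73001 + \frac{1}{41 + \sqrt{-99 + 41}}\right) 203641 = \left(-73001 + \frac{1}{41 + \sqrt{-58}}\right) 203641 = \left(-73001 + \frac{1}{41 + i \sqrt{58}}\right) 203641 = -14865996641 + \frac{203641}{41 + i \sqrt{58}}$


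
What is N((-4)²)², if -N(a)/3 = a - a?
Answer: 0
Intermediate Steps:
N(a) = 0 (N(a) = -3*(a - a) = -3*0 = 0)
N((-4)²)² = 0² = 0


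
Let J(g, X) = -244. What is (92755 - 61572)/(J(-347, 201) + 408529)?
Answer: 31183/408285 ≈ 0.076376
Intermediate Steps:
(92755 - 61572)/(J(-347, 201) + 408529) = (92755 - 61572)/(-244 + 408529) = 31183/408285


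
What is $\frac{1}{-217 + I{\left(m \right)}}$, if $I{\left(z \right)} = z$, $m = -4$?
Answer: $- \frac{1}{221} \approx -0.0045249$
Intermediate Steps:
$\frac{1}{-217 + I{\left(m \right)}} = \frac{1}{-217 - 4} = \frac{1}{-221} = - \frac{1}{221}$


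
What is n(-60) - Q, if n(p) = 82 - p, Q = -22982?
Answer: 23124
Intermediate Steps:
n(-60) - Q = (82 - 1*(-60)) - 1*(-22982) = (82 + 60) + 22982 = 142 + 22982 = 23124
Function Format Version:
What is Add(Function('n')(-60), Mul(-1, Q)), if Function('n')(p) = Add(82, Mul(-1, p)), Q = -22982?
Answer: 23124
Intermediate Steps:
Add(Function('n')(-60), Mul(-1, Q)) = Add(Add(82, Mul(-1, -60)), Mul(-1, -22982)) = Add(Add(82, 60), 22982) = Add(142, 22982) = 23124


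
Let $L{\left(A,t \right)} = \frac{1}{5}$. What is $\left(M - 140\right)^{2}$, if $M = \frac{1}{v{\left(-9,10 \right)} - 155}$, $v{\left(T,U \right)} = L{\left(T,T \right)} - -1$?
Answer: $\frac{11591752225}{591361} \approx 19602.0$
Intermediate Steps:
$L{\left(A,t \right)} = \frac{1}{5}$
$v{\left(T,U \right)} = \frac{6}{5}$ ($v{\left(T,U \right)} = \frac{1}{5} - -1 = \frac{1}{5} + 1 = \frac{6}{5}$)
$M = - \frac{5}{769}$ ($M = \frac{1}{\frac{6}{5} - 155} = \frac{1}{- \frac{769}{5}} = - \frac{5}{769} \approx -0.006502$)
$\left(M - 140\right)^{2} = \left(- \frac{5}{769} - 140\right)^{2} = \left(- \frac{107665}{769}\right)^{2} = \frac{11591752225}{591361}$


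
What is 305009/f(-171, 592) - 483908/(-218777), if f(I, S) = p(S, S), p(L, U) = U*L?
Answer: 236321287305/76673462528 ≈ 3.0822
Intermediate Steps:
p(L, U) = L*U
f(I, S) = S**2 (f(I, S) = S*S = S**2)
305009/f(-171, 592) - 483908/(-218777) = 305009/(592**2) - 483908/(-218777) = 305009/350464 - 483908*(-1/218777) = 305009*(1/350464) + 483908/218777 = 305009/350464 + 483908/218777 = 236321287305/76673462528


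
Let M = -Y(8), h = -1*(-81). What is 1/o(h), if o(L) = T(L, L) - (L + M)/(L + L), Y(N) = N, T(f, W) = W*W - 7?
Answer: 162/1061675 ≈ 0.00015259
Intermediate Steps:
T(f, W) = -7 + W² (T(f, W) = W² - 7 = -7 + W²)
h = 81
M = -8 (M = -1*8 = -8)
o(L) = -7 + L² - (-8 + L)/(2*L) (o(L) = (-7 + L²) - (L - 8)/(L + L) = (-7 + L²) - (-8 + L)/(2*L) = -7 + L² - (-8 + L)/(2*L))
1/o(h) = 1/(-15/2 + 81² + 4/81) = 1/(-15/2 + 6561 + 4*(1/81)) = 1/(-15/2 + 6561 + 4/81) = 1/(1061675/162) = 162/1061675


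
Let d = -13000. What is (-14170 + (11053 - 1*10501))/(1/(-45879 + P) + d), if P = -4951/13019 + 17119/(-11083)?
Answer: 8195732388252726/7823800941835507 ≈ 1.0475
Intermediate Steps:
P = -277744194/144289577 (P = -4951*1/13019 + 17119*(-1/11083) = -4951/13019 - 17119/11083 = -277744194/144289577 ≈ -1.9249)
(-14170 + (11053 - 1*10501))/(1/(-45879 + P) + d) = (-14170 + (11053 - 1*10501))/(1/(-45879 - 277744194/144289577) - 13000) = (-14170 + (11053 - 10501))/(1/(-6620139247377/144289577) - 13000) = (-14170 + 552)/(-144289577/6620139247377 - 13000) = -13618/(-86061810360190577/6620139247377) = -13618*(-6620139247377/86061810360190577) = 8195732388252726/7823800941835507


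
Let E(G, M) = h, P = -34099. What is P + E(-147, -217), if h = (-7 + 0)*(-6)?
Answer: -34057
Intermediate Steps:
h = 42 (h = -7*(-6) = 42)
E(G, M) = 42
P + E(-147, -217) = -34099 + 42 = -34057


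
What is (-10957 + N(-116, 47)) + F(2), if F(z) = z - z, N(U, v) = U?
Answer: -11073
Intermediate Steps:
F(z) = 0
(-10957 + N(-116, 47)) + F(2) = (-10957 - 116) + 0 = -11073 + 0 = -11073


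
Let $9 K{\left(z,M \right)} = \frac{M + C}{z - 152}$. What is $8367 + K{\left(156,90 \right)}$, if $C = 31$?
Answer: $\frac{301333}{36} \approx 8370.4$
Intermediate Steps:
$K{\left(z,M \right)} = \frac{31 + M}{9 \left(-152 + z\right)}$ ($K{\left(z,M \right)} = \frac{\left(M + 31\right) \frac{1}{z - 152}}{9} = \frac{\left(31 + M\right) \frac{1}{-152 + z}}{9} = \frac{\frac{1}{-152 + z} \left(31 + M\right)}{9} = \frac{31 + M}{9 \left(-152 + z\right)}$)
$8367 + K{\left(156,90 \right)} = 8367 + \frac{31 + 90}{9 \left(-152 + 156\right)} = 8367 + \frac{1}{9} \cdot \frac{1}{4} \cdot 121 = 8367 + \frac{121}{36} = \frac{301333}{36}$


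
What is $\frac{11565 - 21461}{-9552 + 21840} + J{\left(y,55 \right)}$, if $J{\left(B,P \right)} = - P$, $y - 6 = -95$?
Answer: $- \frac{85717}{1536} \approx -55.805$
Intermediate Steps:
$y = -89$ ($y = 6 - 95 = -89$)
$\frac{11565 - 21461}{-9552 + 21840} + J{\left(y,55 \right)} = \frac{11565 - 21461}{-9552 + 21840} - 55 = - \frac{9896}{12288} - 55 = \left(-9896\right) \frac{1}{12288} - 55 = - \frac{1237}{1536} - 55 = - \frac{85717}{1536}$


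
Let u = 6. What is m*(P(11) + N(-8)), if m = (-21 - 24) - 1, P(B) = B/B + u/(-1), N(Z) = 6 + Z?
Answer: 322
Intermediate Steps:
P(B) = -5 (P(B) = B/B + 6/(-1) = 1 + 6*(-1) = 1 - 6 = -5)
m = -46 (m = -45 - 1 = -46)
m*(P(11) + N(-8)) = -46*(-5 + (6 - 8)) = -46*(-5 - 2) = -46*(-7) = 322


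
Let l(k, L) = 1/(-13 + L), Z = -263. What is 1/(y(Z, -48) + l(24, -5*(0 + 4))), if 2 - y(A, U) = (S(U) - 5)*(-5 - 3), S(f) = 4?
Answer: -33/199 ≈ -0.16583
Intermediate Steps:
y(A, U) = -6 (y(A, U) = 2 - (4 - 5)*(-5 - 3) = 2 - (-1)*(-8) = 2 - 1*8 = 2 - 8 = -6)
1/(y(Z, -48) + l(24, -5*(0 + 4))) = 1/(-6 + 1/(-13 - 5*(0 + 4))) = 1/(-6 + 1/(-13 - 5*4)) = 1/(-6 + 1/(-13 - 20)) = 1/(-6 + 1/(-33)) = 1/(-6 - 1/33) = 1/(-199/33) = -33/199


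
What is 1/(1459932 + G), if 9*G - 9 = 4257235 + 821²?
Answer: 9/18070673 ≈ 4.9804e-7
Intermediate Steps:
G = 4931285/9 (G = 1 + (4257235 + 821²)/9 = 1 + (4257235 + 674041)/9 = 1 + (⅑)*4931276 = 1 + 4931276/9 = 4931285/9 ≈ 5.4792e+5)
1/(1459932 + G) = 1/(1459932 + 4931285/9) = 1/(18070673/9) = 9/18070673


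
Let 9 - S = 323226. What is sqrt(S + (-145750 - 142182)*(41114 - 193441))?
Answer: sqrt(43859494547) ≈ 2.0943e+5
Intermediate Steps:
S = -323217 (S = 9 - 1*323226 = 9 - 323226 = -323217)
sqrt(S + (-145750 - 142182)*(41114 - 193441)) = sqrt(-323217 + (-145750 - 142182)*(41114 - 193441)) = sqrt(-323217 - 287932*(-152327)) = sqrt(-323217 + 43859817764) = sqrt(43859494547)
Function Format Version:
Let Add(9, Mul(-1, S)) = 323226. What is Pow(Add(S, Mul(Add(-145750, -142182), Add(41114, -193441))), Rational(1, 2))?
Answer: Pow(43859494547, Rational(1, 2)) ≈ 2.0943e+5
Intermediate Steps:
S = -323217 (S = Add(9, Mul(-1, 323226)) = Add(9, -323226) = -323217)
Pow(Add(S, Mul(Add(-145750, -142182), Add(41114, -193441))), Rational(1, 2)) = Pow(Add(-323217, Mul(Add(-145750, -142182), Add(41114, -193441))), Rational(1, 2)) = Pow(Add(-323217, Mul(-287932, -152327)), Rational(1, 2)) = Pow(Add(-323217, 43859817764), Rational(1, 2)) = Pow(43859494547, Rational(1, 2))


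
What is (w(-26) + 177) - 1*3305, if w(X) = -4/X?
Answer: -40662/13 ≈ -3127.8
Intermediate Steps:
(w(-26) + 177) - 1*3305 = (-4/(-26) + 177) - 1*3305 = (-4*(-1/26) + 177) - 3305 = (2/13 + 177) - 3305 = 2303/13 - 3305 = -40662/13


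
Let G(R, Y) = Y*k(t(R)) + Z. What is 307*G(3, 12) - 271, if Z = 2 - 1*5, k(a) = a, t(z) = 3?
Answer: 9860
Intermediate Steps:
Z = -3 (Z = 2 - 5 = -3)
G(R, Y) = -3 + 3*Y (G(R, Y) = Y*3 - 3 = 3*Y - 3 = -3 + 3*Y)
307*G(3, 12) - 271 = 307*(-3 + 3*12) - 271 = 307*(-3 + 36) - 271 = 307*33 - 271 = 10131 - 271 = 9860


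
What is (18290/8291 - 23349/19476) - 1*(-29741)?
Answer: 1600868650279/53825172 ≈ 29742.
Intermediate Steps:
(18290/8291 - 23349/19476) - 1*(-29741) = (18290*(1/8291) - 23349*1/19476) + 29741 = (18290/8291 - 7783/6492) + 29741 = 54209827/53825172 + 29741 = 1600868650279/53825172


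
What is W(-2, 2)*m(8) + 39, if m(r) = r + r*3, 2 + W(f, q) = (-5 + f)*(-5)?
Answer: 1095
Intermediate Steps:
W(f, q) = 23 - 5*f (W(f, q) = -2 + (-5 + f)*(-5) = -2 + (25 - 5*f) = 23 - 5*f)
m(r) = 4*r (m(r) = r + 3*r = 4*r)
W(-2, 2)*m(8) + 39 = (23 - 5*(-2))*(4*8) + 39 = (23 + 10)*32 + 39 = 33*32 + 39 = 1056 + 39 = 1095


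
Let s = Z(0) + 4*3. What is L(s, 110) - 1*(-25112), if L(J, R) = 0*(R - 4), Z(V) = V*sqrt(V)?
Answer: 25112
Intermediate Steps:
Z(V) = V**(3/2)
s = 12 (s = 0**(3/2) + 4*3 = 0 + 12 = 12)
L(J, R) = 0 (L(J, R) = 0*(-4 + R) = 0)
L(s, 110) - 1*(-25112) = 0 - 1*(-25112) = 0 + 25112 = 25112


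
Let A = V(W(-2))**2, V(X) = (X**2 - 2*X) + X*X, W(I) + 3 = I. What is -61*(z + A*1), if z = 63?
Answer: -223443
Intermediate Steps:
W(I) = -3 + I
V(X) = -2*X + 2*X**2 (V(X) = (X**2 - 2*X) + X**2 = -2*X + 2*X**2)
A = 3600 (A = (2*(-3 - 2)*(-1 + (-3 - 2)))**2 = (2*(-5)*(-1 - 5))**2 = (2*(-5)*(-6))**2 = 60**2 = 3600)
-61*(z + A*1) = -61*(63 + 3600*1) = -61*(63 + 3600) = -61*3663 = -223443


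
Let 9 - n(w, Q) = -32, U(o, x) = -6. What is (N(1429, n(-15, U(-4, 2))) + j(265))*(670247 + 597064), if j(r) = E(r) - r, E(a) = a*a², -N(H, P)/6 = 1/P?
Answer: 966937704265494/41 ≈ 2.3584e+13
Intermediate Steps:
n(w, Q) = 41 (n(w, Q) = 9 - 1*(-32) = 9 + 32 = 41)
N(H, P) = -6/P
E(a) = a³
j(r) = r³ - r
(N(1429, n(-15, U(-4, 2))) + j(265))*(670247 + 597064) = (-6/41 + (265³ - 1*265))*(670247 + 597064) = (-6*1/41 + (18609625 - 265))*1267311 = (-6/41 + 18609360)*1267311 = (762983754/41)*1267311 = 966937704265494/41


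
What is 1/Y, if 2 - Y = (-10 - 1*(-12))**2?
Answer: -1/2 ≈ -0.50000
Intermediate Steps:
Y = -2 (Y = 2 - (-10 - 1*(-12))**2 = 2 - (-10 + 12)**2 = 2 - 1*2**2 = 2 - 1*4 = 2 - 4 = -2)
1/Y = 1/(-2) = -1/2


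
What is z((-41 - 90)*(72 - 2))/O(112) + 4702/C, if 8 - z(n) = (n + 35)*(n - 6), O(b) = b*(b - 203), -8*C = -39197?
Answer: 15797999002/1920653 ≈ 8225.3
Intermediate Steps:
C = 39197/8 (C = -⅛*(-39197) = 39197/8 ≈ 4899.6)
O(b) = b*(-203 + b)
z(n) = 8 - (-6 + n)*(35 + n) (z(n) = 8 - (n + 35)*(n - 6) = 8 - (35 + n)*(-6 + n) = 8 - (-6 + n)*(35 + n))
z((-41 - 90)*(72 - 2))/O(112) + 4702/C = (218 - ((-41 - 90)*(72 - 2))² - 29*(-41 - 90)*(72 - 2))/((112*(-203 + 112))) + 4702/(39197/8) = (218 - (-131*70)² - (-3799)*70)/((112*(-91))) + 4702*(8/39197) = (218 - 1*(-9170)² - 29*(-9170))/(-10192) + 37616/39197 = (218 - 1*84088900 + 265930)*(-1/10192) + 37616/39197 = (218 - 84088900 + 265930)*(-1/10192) + 37616/39197 = -83822752*(-1/10192) + 37616/39197 = 402994/49 + 37616/39197 = 15797999002/1920653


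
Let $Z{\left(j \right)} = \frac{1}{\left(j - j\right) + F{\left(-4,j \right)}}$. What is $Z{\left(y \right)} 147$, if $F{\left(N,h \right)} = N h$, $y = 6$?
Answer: $- \frac{49}{8} \approx -6.125$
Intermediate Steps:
$Z{\left(j \right)} = - \frac{1}{4 j}$ ($Z{\left(j \right)} = \frac{1}{\left(j - j\right) - 4 j} = \frac{1}{0 - 4 j} = \frac{1}{\left(-4\right) j} = - \frac{1}{4 j}$)
$Z{\left(y \right)} 147 = - \frac{1}{4 \cdot 6} \cdot 147 = \left(- \frac{1}{4}\right) \frac{1}{6} \cdot 147 = \left(- \frac{1}{24}\right) 147 = - \frac{49}{8}$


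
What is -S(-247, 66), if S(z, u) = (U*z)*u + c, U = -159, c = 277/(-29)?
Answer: -75168245/29 ≈ -2.5920e+6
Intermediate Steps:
c = -277/29 (c = 277*(-1/29) = -277/29 ≈ -9.5517)
S(z, u) = -277/29 - 159*u*z (S(z, u) = (-159*z)*u - 277/29 = -159*u*z - 277/29 = -277/29 - 159*u*z)
-S(-247, 66) = -(-277/29 - 159*66*(-247)) = -(-277/29 + 2592018) = -1*75168245/29 = -75168245/29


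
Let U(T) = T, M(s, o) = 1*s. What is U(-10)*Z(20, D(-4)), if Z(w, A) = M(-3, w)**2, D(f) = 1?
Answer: -90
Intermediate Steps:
M(s, o) = s
Z(w, A) = 9 (Z(w, A) = (-3)**2 = 9)
U(-10)*Z(20, D(-4)) = -10*9 = -90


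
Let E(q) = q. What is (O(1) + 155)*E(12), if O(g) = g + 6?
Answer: 1944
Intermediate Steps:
O(g) = 6 + g
(O(1) + 155)*E(12) = ((6 + 1) + 155)*12 = (7 + 155)*12 = 162*12 = 1944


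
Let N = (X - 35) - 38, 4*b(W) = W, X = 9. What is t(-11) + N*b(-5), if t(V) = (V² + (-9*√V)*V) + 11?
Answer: 212 + 99*I*√11 ≈ 212.0 + 328.35*I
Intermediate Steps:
b(W) = W/4
N = -64 (N = (9 - 35) - 38 = -26 - 38 = -64)
t(V) = 11 + V² - 9*V^(3/2) (t(V) = (V² - 9*V^(3/2)) + 11 = 11 + V² - 9*V^(3/2))
t(-11) + N*b(-5) = (11 + (-11)² - (-99)*I*√11) - 16*(-5) = (11 + 121 - (-99)*I*√11) - 64*(-5/4) = (11 + 121 + 99*I*√11) + 80 = (132 + 99*I*√11) + 80 = 212 + 99*I*√11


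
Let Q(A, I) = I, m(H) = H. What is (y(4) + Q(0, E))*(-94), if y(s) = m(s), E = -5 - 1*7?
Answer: 752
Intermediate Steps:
E = -12 (E = -5 - 7 = -12)
y(s) = s
(y(4) + Q(0, E))*(-94) = (4 - 12)*(-94) = -8*(-94) = 752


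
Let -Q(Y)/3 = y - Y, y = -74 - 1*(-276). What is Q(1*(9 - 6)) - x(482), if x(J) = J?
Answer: -1079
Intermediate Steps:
y = 202 (y = -74 + 276 = 202)
Q(Y) = -606 + 3*Y (Q(Y) = -3*(202 - Y) = -606 + 3*Y)
Q(1*(9 - 6)) - x(482) = (-606 + 3*(1*(9 - 6))) - 1*482 = (-606 + 3*(1*3)) - 482 = (-606 + 3*3) - 482 = (-606 + 9) - 482 = -597 - 482 = -1079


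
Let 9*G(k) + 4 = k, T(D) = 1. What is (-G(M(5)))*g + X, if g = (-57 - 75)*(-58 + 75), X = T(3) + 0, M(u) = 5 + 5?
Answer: 1497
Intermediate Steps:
M(u) = 10
G(k) = -4/9 + k/9
X = 1 (X = 1 + 0 = 1)
g = -2244 (g = -132*17 = -2244)
(-G(M(5)))*g + X = -(-4/9 + (⅑)*10)*(-2244) + 1 = -(-4/9 + 10/9)*(-2244) + 1 = -1*⅔*(-2244) + 1 = -⅔*(-2244) + 1 = 1496 + 1 = 1497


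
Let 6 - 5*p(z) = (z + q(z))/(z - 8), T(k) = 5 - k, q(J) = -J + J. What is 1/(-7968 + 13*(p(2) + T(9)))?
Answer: -15/120053 ≈ -0.00012494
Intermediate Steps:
q(J) = 0
p(z) = 6/5 - z/(5*(-8 + z)) (p(z) = 6/5 - (z + 0)/(5*(z - 8)) = 6/5 - z/(5*(-8 + z)))
1/(-7968 + 13*(p(2) + T(9))) = 1/(-7968 + 13*((-48/5 + 2)/(-8 + 2) + (5 - 1*9))) = 1/(-7968 + 13*(-38/5/(-6) + (5 - 9))) = 1/(-7968 + 13*(-⅙*(-38/5) - 4)) = 1/(-7968 + 13*(19/15 - 4)) = 1/(-7968 + 13*(-41/15)) = 1/(-7968 - 533/15) = 1/(-120053/15) = -15/120053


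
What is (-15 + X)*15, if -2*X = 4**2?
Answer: -345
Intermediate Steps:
X = -8 (X = -1/2*4**2 = -1/2*16 = -8)
(-15 + X)*15 = (-15 - 8)*15 = -23*15 = -345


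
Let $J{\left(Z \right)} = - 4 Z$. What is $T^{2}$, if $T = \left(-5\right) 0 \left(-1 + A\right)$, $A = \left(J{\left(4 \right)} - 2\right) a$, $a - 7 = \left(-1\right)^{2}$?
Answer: $0$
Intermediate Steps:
$a = 8$ ($a = 7 + \left(-1\right)^{2} = 7 + 1 = 8$)
$A = -144$ ($A = \left(\left(-4\right) 4 - 2\right) 8 = \left(-16 - 2\right) 8 = \left(-18\right) 8 = -144$)
$T = 0$ ($T = \left(-5\right) 0 \left(-1 - 144\right) = 0 \left(-145\right) = 0$)
$T^{2} = 0^{2} = 0$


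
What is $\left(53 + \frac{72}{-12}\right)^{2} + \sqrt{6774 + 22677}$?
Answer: $2209 + \sqrt{29451} \approx 2380.6$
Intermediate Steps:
$\left(53 + \frac{72}{-12}\right)^{2} + \sqrt{6774 + 22677} = \left(53 + 72 \left(- \frac{1}{12}\right)\right)^{2} + \sqrt{29451} = \left(53 - 6\right)^{2} + \sqrt{29451} = 47^{2} + \sqrt{29451} = 2209 + \sqrt{29451}$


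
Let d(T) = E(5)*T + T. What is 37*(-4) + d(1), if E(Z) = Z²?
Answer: -122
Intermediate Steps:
d(T) = 26*T (d(T) = 5²*T + T = 25*T + T = 26*T)
37*(-4) + d(1) = 37*(-4) + 26*1 = -148 + 26 = -122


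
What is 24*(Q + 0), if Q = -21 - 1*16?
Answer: -888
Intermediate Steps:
Q = -37 (Q = -21 - 16 = -37)
24*(Q + 0) = 24*(-37 + 0) = 24*(-37) = -888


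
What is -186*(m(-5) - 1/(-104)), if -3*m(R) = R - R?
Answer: -93/52 ≈ -1.7885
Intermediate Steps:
m(R) = 0 (m(R) = -(R - R)/3 = -⅓*0 = 0)
-186*(m(-5) - 1/(-104)) = -186*(0 - 1/(-104)) = -186*(0 - 1*(-1/104)) = -186*(0 + 1/104) = -186*1/104 = -93/52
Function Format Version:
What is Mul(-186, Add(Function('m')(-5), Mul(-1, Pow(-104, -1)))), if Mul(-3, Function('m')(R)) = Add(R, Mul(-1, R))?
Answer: Rational(-93, 52) ≈ -1.7885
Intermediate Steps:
Function('m')(R) = 0 (Function('m')(R) = Mul(Rational(-1, 3), Add(R, Mul(-1, R))) = Mul(Rational(-1, 3), 0) = 0)
Mul(-186, Add(Function('m')(-5), Mul(-1, Pow(-104, -1)))) = Mul(-186, Add(0, Mul(-1, Pow(-104, -1)))) = Mul(-186, Add(0, Mul(-1, Rational(-1, 104)))) = Mul(-186, Add(0, Rational(1, 104))) = Mul(-186, Rational(1, 104)) = Rational(-93, 52)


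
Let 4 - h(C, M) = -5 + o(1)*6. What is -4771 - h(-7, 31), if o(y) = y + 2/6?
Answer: -4772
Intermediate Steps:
o(y) = 1/3 + y (o(y) = y + 2*(1/6) = y + 1/3 = 1/3 + y)
h(C, M) = 1 (h(C, M) = 4 - (-5 + (1/3 + 1)*6) = 4 - (-5 + (4/3)*6) = 4 - (-5 + 8) = 4 - 1*3 = 4 - 3 = 1)
-4771 - h(-7, 31) = -4771 - 1*1 = -4771 - 1 = -4772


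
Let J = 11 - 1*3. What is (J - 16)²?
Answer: 64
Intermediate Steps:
J = 8 (J = 11 - 3 = 8)
(J - 16)² = (8 - 16)² = (-8)² = 64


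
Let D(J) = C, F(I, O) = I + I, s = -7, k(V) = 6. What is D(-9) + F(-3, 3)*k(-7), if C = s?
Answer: -43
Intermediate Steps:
F(I, O) = 2*I
C = -7
D(J) = -7
D(-9) + F(-3, 3)*k(-7) = -7 + (2*(-3))*6 = -7 - 6*6 = -7 - 36 = -43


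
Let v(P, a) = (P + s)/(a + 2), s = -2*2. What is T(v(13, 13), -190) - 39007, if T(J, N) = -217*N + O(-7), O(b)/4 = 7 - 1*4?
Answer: 2235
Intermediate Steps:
s = -4
v(P, a) = (-4 + P)/(2 + a) (v(P, a) = (P - 4)/(a + 2) = (-4 + P)/(2 + a))
O(b) = 12 (O(b) = 4*(7 - 1*4) = 4*(7 - 4) = 4*3 = 12)
T(J, N) = 12 - 217*N (T(J, N) = -217*N + 12 = 12 - 217*N)
T(v(13, 13), -190) - 39007 = (12 - 217*(-190)) - 39007 = (12 + 41230) - 39007 = 41242 - 39007 = 2235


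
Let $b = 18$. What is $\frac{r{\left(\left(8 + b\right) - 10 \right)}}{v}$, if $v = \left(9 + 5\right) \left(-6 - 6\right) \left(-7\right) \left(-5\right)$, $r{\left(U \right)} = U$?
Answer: $- \frac{2}{735} \approx -0.0027211$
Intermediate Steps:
$v = -5880$ ($v = 14 \left(-12\right) \left(-7\right) \left(-5\right) = \left(-168\right) \left(-7\right) \left(-5\right) = 1176 \left(-5\right) = -5880$)
$\frac{r{\left(\left(8 + b\right) - 10 \right)}}{v} = \frac{\left(8 + 18\right) - 10}{-5880} = \left(26 - 10\right) \left(- \frac{1}{5880}\right) = 16 \left(- \frac{1}{5880}\right) = - \frac{2}{735}$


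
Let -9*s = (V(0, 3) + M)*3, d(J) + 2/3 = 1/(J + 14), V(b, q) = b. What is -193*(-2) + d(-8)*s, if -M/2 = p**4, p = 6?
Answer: -46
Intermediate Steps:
M = -2592 (M = -2*6**4 = -2*1296 = -2592)
d(J) = -2/3 + 1/(14 + J) (d(J) = -2/3 + 1/(J + 14) = -2/3 + 1/(14 + J))
s = 864 (s = -(0 - 2592)*3/9 = -(-288)*3 = -1/9*(-7776) = 864)
-193*(-2) + d(-8)*s = -193*(-2) + ((-25 - 2*(-8))/(3*(14 - 8)))*864 = 386 + ((1/3)*(-25 + 16)/6)*864 = 386 + ((1/3)*(1/6)*(-9))*864 = 386 - 1/2*864 = 386 - 432 = -46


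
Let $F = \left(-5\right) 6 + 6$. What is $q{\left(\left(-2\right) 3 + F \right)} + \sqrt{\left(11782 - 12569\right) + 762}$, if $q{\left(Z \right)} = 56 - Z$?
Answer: $86 + 5 i \approx 86.0 + 5.0 i$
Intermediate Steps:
$F = -24$ ($F = -30 + 6 = -24$)
$q{\left(\left(-2\right) 3 + F \right)} + \sqrt{\left(11782 - 12569\right) + 762} = \left(56 - \left(\left(-2\right) 3 - 24\right)\right) + \sqrt{\left(11782 - 12569\right) + 762} = \left(56 - \left(-6 - 24\right)\right) + \sqrt{\left(11782 - 12569\right) + 762} = \left(56 - -30\right) + \sqrt{-787 + 762} = \left(56 + 30\right) + \sqrt{-25} = 86 + 5 i$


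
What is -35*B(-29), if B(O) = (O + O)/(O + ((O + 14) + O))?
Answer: -2030/73 ≈ -27.808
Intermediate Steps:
B(O) = 2*O/(14 + 3*O) (B(O) = (2*O)/(O + ((14 + O) + O)) = (2*O)/(O + (14 + 2*O)) = (2*O)/(14 + 3*O) = 2*O/(14 + 3*O))
-35*B(-29) = -70*(-29)/(14 + 3*(-29)) = -70*(-29)/(14 - 87) = -70*(-29)/(-73) = -70*(-29)*(-1)/73 = -35*58/73 = -2030/73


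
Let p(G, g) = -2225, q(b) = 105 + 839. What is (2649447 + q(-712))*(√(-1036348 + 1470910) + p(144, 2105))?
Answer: -5897119975 + 2650391*√434562 ≈ -4.1499e+9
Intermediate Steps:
q(b) = 944
(2649447 + q(-712))*(√(-1036348 + 1470910) + p(144, 2105)) = (2649447 + 944)*(√(-1036348 + 1470910) - 2225) = 2650391*(√434562 - 2225) = 2650391*(-2225 + √434562) = -5897119975 + 2650391*√434562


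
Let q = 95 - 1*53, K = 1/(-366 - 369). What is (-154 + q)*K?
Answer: 16/105 ≈ 0.15238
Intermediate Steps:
K = -1/735 (K = 1/(-735) = -1/735 ≈ -0.0013605)
q = 42 (q = 95 - 53 = 42)
(-154 + q)*K = (-154 + 42)*(-1/735) = -112*(-1/735) = 16/105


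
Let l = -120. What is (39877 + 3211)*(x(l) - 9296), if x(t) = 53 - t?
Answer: -393091824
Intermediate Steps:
(39877 + 3211)*(x(l) - 9296) = (39877 + 3211)*((53 - 1*(-120)) - 9296) = 43088*((53 + 120) - 9296) = 43088*(173 - 9296) = 43088*(-9123) = -393091824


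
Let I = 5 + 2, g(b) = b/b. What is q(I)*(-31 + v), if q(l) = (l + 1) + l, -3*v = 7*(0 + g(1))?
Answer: -500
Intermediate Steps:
g(b) = 1
I = 7
v = -7/3 (v = -7*(0 + 1)/3 = -7/3 ≈ -2.3333)
q(l) = 1 + 2*l (q(l) = (1 + l) + l = 1 + 2*l)
q(I)*(-31 + v) = (1 + 2*7)*(-31 - 7/3) = (1 + 14)*(-100/3) = 15*(-100/3) = -500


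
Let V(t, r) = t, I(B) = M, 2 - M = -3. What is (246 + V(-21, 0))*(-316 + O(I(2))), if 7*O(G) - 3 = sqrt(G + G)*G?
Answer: -497025/7 + 1125*sqrt(10)/7 ≈ -70495.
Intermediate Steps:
M = 5 (M = 2 - 1*(-3) = 2 + 3 = 5)
I(B) = 5
O(G) = 3/7 + sqrt(2)*G**(3/2)/7 (O(G) = 3/7 + (sqrt(G + G)*G)/7 = 3/7 + (sqrt(2*G)*G)/7 = 3/7 + ((sqrt(2)*sqrt(G))*G)/7 = 3/7 + (sqrt(2)*G**(3/2))/7 = 3/7 + sqrt(2)*G**(3/2)/7)
(246 + V(-21, 0))*(-316 + O(I(2))) = (246 - 21)*(-316 + (3/7 + sqrt(2)*5**(3/2)/7)) = 225*(-316 + (3/7 + sqrt(2)*(5*sqrt(5))/7)) = 225*(-316 + (3/7 + 5*sqrt(10)/7)) = 225*(-2209/7 + 5*sqrt(10)/7) = -497025/7 + 1125*sqrt(10)/7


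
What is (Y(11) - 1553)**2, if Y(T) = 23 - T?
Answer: 2374681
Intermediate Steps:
(Y(11) - 1553)**2 = ((23 - 1*11) - 1553)**2 = ((23 - 11) - 1553)**2 = (12 - 1553)**2 = (-1541)**2 = 2374681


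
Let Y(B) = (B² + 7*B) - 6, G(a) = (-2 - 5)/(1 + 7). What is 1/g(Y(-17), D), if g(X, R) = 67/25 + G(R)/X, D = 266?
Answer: 32800/87729 ≈ 0.37388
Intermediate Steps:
G(a) = -7/8
Y(B) = -6 + B² + 7*B
g(X, R) = 67/25 - 7/(8*X)
1/g(Y(-17), D) = 1/((-175 + 536*(-6 + (-17)² + 7*(-17)))/(200*(-6 + (-17)² + 7*(-17)))) = 1/((-175 + 536*(-6 + 289 - 119))/(200*(-6 + 289 - 119))) = 1/((1/200)*(-175 + 536*164)/164) = 1/((1/200)*(1/164)*(-175 + 87904)) = 1/((1/200)*(1/164)*87729) = 1/(87729/32800) = 32800/87729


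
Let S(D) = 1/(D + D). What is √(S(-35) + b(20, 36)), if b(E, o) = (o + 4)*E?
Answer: √3919930/70 ≈ 28.284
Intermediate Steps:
S(D) = 1/(2*D)
b(E, o) = E*(4 + o) (b(E, o) = (4 + o)*E = E*(4 + o))
√(S(-35) + b(20, 36)) = √((½)/(-35) + 20*(4 + 36)) = √((½)*(-1/35) + 20*40) = √(-1/70 + 800) = √(55999/70) = √3919930/70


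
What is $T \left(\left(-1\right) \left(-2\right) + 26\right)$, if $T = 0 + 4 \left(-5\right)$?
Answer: $-560$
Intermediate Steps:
$T = -20$ ($T = 0 - 20 = -20$)
$T \left(\left(-1\right) \left(-2\right) + 26\right) = - 20 \left(\left(-1\right) \left(-2\right) + 26\right) = - 20 \left(2 + 26\right) = \left(-20\right) 28 = -560$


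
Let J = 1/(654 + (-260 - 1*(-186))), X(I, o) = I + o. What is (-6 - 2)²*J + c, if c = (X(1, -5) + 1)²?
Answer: 1321/145 ≈ 9.1104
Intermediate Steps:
J = 1/580 (J = 1/(654 + (-260 + 186)) = 1/(654 - 74) = 1/580 ≈ 0.0017241)
c = 9 (c = ((1 - 5) + 1)² = (-4 + 1)² = (-3)² = 9)
(-6 - 2)²*J + c = (-6 - 2)²*(1/580) + 9 = (-8)²*(1/580) + 9 = 64*(1/580) + 9 = 16/145 + 9 = 1321/145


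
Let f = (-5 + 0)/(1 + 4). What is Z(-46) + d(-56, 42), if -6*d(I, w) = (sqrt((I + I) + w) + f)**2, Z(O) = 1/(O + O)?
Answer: 1057/92 + I*sqrt(70)/3 ≈ 11.489 + 2.7889*I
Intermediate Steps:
Z(O) = 1/(2*O)
f = -1 (f = -5/5 = -5*1/5 = -1)
d(I, w) = -(-1 + sqrt(w + 2*I))**2/6 (d(I, w) = -(sqrt((I + I) + w) - 1)**2/6 = -(sqrt(2*I + w) - 1)**2/6 = -(sqrt(w + 2*I) - 1)**2/6 = -(-1 + sqrt(w + 2*I))**2/6)
Z(-46) + d(-56, 42) = (1/2)/(-46) - (-1 + sqrt(42 + 2*(-56)))**2/6 = (1/2)*(-1/46) - (-1 + sqrt(42 - 112))**2/6 = -1/92 - (-1 + sqrt(-70))**2/6 = -1/92 - (-1 + I*sqrt(70))**2/6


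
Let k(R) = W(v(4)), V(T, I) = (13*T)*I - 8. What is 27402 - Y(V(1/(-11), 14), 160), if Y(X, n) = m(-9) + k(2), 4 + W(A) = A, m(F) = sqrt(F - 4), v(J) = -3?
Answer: 27409 - I*sqrt(13) ≈ 27409.0 - 3.6056*I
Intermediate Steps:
m(F) = sqrt(-4 + F)
W(A) = -4 + A
V(T, I) = -8 + 13*I*T (V(T, I) = 13*I*T - 8 = -8 + 13*I*T)
k(R) = -7 (k(R) = -4 - 3 = -7)
Y(X, n) = -7 + I*sqrt(13) (Y(X, n) = sqrt(-4 - 9) - 7 = sqrt(-13) - 7 = I*sqrt(13) - 7 = -7 + I*sqrt(13))
27402 - Y(V(1/(-11), 14), 160) = 27402 - (-7 + I*sqrt(13)) = 27402 + (7 - I*sqrt(13)) = 27409 - I*sqrt(13)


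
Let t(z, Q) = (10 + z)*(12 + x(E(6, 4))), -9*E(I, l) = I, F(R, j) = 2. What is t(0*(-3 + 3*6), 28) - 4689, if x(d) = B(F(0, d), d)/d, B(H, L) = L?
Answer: -4559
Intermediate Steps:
E(I, l) = -I/9
x(d) = 1 (x(d) = d/d = 1)
t(z, Q) = 130 + 13*z (t(z, Q) = (10 + z)*(12 + 1) = (10 + z)*13 = 130 + 13*z)
t(0*(-3 + 3*6), 28) - 4689 = (130 + 13*(0*(-3 + 3*6))) - 4689 = (130 + 13*(0*(-3 + 18))) - 4689 = (130 + 13*(0*15)) - 4689 = (130 + 13*0) - 4689 = (130 + 0) - 4689 = 130 - 4689 = -4559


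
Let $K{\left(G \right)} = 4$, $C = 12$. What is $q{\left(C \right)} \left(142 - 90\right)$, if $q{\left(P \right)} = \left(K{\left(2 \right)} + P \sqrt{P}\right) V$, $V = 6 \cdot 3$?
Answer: $3744 + 22464 \sqrt{3} \approx 42653.0$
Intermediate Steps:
$V = 18$
$q{\left(P \right)} = 72 + 18 P^{\frac{3}{2}}$ ($q{\left(P \right)} = \left(4 + P \sqrt{P}\right) 18 = \left(4 + P^{\frac{3}{2}}\right) 18 = 72 + 18 P^{\frac{3}{2}}$)
$q{\left(C \right)} \left(142 - 90\right) = \left(72 + 18 \cdot 12^{\frac{3}{2}}\right) \left(142 - 90\right) = \left(72 + 18 \cdot 24 \sqrt{3}\right) 52 = \left(72 + 432 \sqrt{3}\right) 52 = 3744 + 22464 \sqrt{3}$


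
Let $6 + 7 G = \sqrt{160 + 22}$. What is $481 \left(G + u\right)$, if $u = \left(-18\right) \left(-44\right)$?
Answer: $\frac{2663778}{7} + \frac{481 \sqrt{182}}{7} \approx 3.8147 \cdot 10^{5}$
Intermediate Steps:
$u = 792$
$G = - \frac{6}{7} + \frac{\sqrt{182}}{7}$ ($G = - \frac{6}{7} + \frac{\sqrt{160 + 22}}{7} = - \frac{6}{7} + \frac{\sqrt{182}}{7} \approx 1.0701$)
$481 \left(G + u\right) = 481 \left(\left(- \frac{6}{7} + \frac{\sqrt{182}}{7}\right) + 792\right) = 481 \left(\frac{5538}{7} + \frac{\sqrt{182}}{7}\right) = \frac{2663778}{7} + \frac{481 \sqrt{182}}{7}$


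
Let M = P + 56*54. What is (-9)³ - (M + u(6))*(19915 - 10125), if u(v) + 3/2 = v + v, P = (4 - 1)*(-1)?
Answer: -29679114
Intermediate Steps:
P = -3 (P = 3*(-1) = -3)
M = 3021 (M = -3 + 56*54 = -3 + 3024 = 3021)
u(v) = -3/2 + 2*v (u(v) = -3/2 + (v + v) = -3/2 + 2*v)
(-9)³ - (M + u(6))*(19915 - 10125) = (-9)³ - (3021 + (-3/2 + 2*6))*(19915 - 10125) = -729 - (3021 + (-3/2 + 12))*9790 = -729 - (3021 + 21/2)*9790 = -729 - 6063*9790/2 = -729 - 1*29678385 = -729 - 29678385 = -29679114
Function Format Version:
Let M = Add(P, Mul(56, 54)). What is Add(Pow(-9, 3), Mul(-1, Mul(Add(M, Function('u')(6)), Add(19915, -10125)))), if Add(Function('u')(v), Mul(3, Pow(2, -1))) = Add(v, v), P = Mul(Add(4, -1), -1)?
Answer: -29679114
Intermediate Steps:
P = -3 (P = Mul(3, -1) = -3)
M = 3021 (M = Add(-3, Mul(56, 54)) = Add(-3, 3024) = 3021)
Function('u')(v) = Add(Rational(-3, 2), Mul(2, v)) (Function('u')(v) = Add(Rational(-3, 2), Add(v, v)) = Add(Rational(-3, 2), Mul(2, v)))
Add(Pow(-9, 3), Mul(-1, Mul(Add(M, Function('u')(6)), Add(19915, -10125)))) = Add(Pow(-9, 3), Mul(-1, Mul(Add(3021, Add(Rational(-3, 2), Mul(2, 6))), Add(19915, -10125)))) = Add(-729, Mul(-1, Mul(Add(3021, Add(Rational(-3, 2), 12)), 9790))) = Add(-729, Mul(-1, Mul(Add(3021, Rational(21, 2)), 9790))) = Add(-729, Mul(-1, Mul(Rational(6063, 2), 9790))) = Add(-729, Mul(-1, 29678385)) = Add(-729, -29678385) = -29679114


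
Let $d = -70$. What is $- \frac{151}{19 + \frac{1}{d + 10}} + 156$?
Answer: $\frac{168624}{1139} \approx 148.05$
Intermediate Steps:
$- \frac{151}{19 + \frac{1}{d + 10}} + 156 = - \frac{151}{19 + \frac{1}{-70 + 10}} + 156 = - \frac{151}{19 + \frac{1}{-60}} + 156 = - \frac{151}{19 - \frac{1}{60}} + 156 = - \frac{151}{\frac{1139}{60}} + 156 = \left(-151\right) \frac{60}{1139} + 156 = - \frac{9060}{1139} + 156 = \frac{168624}{1139}$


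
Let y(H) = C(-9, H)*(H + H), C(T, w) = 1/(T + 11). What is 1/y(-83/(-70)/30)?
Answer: 2100/83 ≈ 25.301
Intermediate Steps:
C(T, w) = 1/(11 + T)
y(H) = H (y(H) = (H + H)/(11 - 9) = (2*H)/2 = H)
1/y(-83/(-70)/30) = 1/(-83/(-70)/30) = 1/(-83*(-1/70)*(1/30)) = 1/((83/70)*(1/30)) = 1/(83/2100) = 2100/83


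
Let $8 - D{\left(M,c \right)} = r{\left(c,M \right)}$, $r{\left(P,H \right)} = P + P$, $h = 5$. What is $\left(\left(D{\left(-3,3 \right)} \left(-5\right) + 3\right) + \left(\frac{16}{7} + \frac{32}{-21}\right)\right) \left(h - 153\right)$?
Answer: $\frac{19388}{21} \approx 923.24$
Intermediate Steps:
$r{\left(P,H \right)} = 2 P$
$D{\left(M,c \right)} = 8 - 2 c$
$\left(\left(D{\left(-3,3 \right)} \left(-5\right) + 3\right) + \left(\frac{16}{7} + \frac{32}{-21}\right)\right) \left(h - 153\right) = \left(\left(\left(8 - 6\right) \left(-5\right) + 3\right) + \left(\frac{16}{7} + \frac{32}{-21}\right)\right) \left(5 - 153\right) = \left(\left(\left(8 - 6\right) \left(-5\right) + 3\right) + \left(16 \cdot \frac{1}{7} + 32 \left(- \frac{1}{21}\right)\right)\right) \left(-148\right) = \left(\left(2 \left(-5\right) + 3\right) + \left(\frac{16}{7} - \frac{32}{21}\right)\right) \left(-148\right) = \left(\left(-10 + 3\right) + \frac{16}{21}\right) \left(-148\right) = \left(-7 + \frac{16}{21}\right) \left(-148\right) = \left(- \frac{131}{21}\right) \left(-148\right) = \frac{19388}{21}$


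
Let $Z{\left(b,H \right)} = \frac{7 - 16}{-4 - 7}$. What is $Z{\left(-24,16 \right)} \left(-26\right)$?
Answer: $- \frac{234}{11} \approx -21.273$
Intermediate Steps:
$Z{\left(b,H \right)} = \frac{9}{11}$ ($Z{\left(b,H \right)} = - \frac{9}{-11} = \left(-9\right) \left(- \frac{1}{11}\right) = \frac{9}{11}$)
$Z{\left(-24,16 \right)} \left(-26\right) = \frac{9}{11} \left(-26\right) = - \frac{234}{11}$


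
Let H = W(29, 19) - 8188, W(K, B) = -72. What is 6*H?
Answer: -49560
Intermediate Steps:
H = -8260 (H = -72 - 8188 = -8260)
6*H = 6*(-8260) = -49560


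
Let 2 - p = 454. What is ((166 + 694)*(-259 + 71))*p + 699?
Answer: 73080059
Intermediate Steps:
p = -452 (p = 2 - 1*454 = 2 - 454 = -452)
((166 + 694)*(-259 + 71))*p + 699 = ((166 + 694)*(-259 + 71))*(-452) + 699 = (860*(-188))*(-452) + 699 = -161680*(-452) + 699 = 73079360 + 699 = 73080059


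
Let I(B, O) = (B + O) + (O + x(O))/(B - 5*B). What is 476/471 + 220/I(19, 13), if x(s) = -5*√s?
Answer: 606530656/76553671 - 20900*√13/1462809 ≈ 7.8714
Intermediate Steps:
I(B, O) = B + O - (O - 5*√O)/(4*B) (I(B, O) = (B + O) + (O - 5*√O)/(B - 5*B) = (B + O) + (O - 5*√O)/((-4*B)) = (B + O) + (O - 5*√O)*(-1/(4*B)) = (B + O) - (O - 5*√O)/(4*B) = B + O - (O - 5*√O)/(4*B))
476/471 + 220/I(19, 13) = 476/471 + 220/(((¼)*(-1*13 + 5*√13 + 4*19*(19 + 13))/19)) = 476*(1/471) + 220/(((¼)*(1/19)*(-13 + 5*√13 + 4*19*32))) = 476/471 + 220/(((¼)*(1/19)*(-13 + 5*√13 + 2432))) = 476/471 + 220/(((¼)*(1/19)*(2419 + 5*√13))) = 476/471 + 220/(2419/76 + 5*√13/76)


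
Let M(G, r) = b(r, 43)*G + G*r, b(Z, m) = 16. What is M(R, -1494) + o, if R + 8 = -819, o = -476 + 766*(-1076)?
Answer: 397614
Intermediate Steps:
o = -824692 (o = -476 - 824216 = -824692)
R = -827 (R = -8 - 819 = -827)
M(G, r) = 16*G + G*r
M(R, -1494) + o = -827*(16 - 1494) - 824692 = -827*(-1478) - 824692 = 1222306 - 824692 = 397614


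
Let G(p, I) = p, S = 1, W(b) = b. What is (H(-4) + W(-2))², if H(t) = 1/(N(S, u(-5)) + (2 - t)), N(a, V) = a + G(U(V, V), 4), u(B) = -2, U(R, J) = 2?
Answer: 289/81 ≈ 3.5679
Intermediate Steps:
N(a, V) = 2 + a (N(a, V) = a + 2 = 2 + a)
H(t) = 1/(5 - t) (H(t) = 1/((2 + 1) + (2 - t)) = 1/(3 + (2 - t)) = 1/(5 - t))
(H(-4) + W(-2))² = (1/(5 - 1*(-4)) - 2)² = (1/(5 + 4) - 2)² = (1/9 - 2)² = (⅑ - 2)² = (-17/9)² = 289/81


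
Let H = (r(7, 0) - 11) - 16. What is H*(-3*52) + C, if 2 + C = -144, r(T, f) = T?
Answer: 2974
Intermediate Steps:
C = -146 (C = -2 - 144 = -146)
H = -20 (H = (7 - 11) - 16 = -4 - 16 = -20)
H*(-3*52) + C = -(-60)*52 - 146 = -20*(-156) - 146 = 3120 - 146 = 2974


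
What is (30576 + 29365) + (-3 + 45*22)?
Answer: 60928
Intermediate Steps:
(30576 + 29365) + (-3 + 45*22) = 59941 + (-3 + 990) = 59941 + 987 = 60928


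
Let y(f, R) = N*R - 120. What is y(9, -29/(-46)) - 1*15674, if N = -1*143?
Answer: -730671/46 ≈ -15884.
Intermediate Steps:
N = -143
y(f, R) = -120 - 143*R (y(f, R) = -143*R - 120 = -120 - 143*R)
y(9, -29/(-46)) - 1*15674 = (-120 - (-4147)/(-46)) - 1*15674 = (-120 - (-4147)*(-1)/46) - 15674 = (-120 - 143*29/46) - 15674 = (-120 - 4147/46) - 15674 = -9667/46 - 15674 = -730671/46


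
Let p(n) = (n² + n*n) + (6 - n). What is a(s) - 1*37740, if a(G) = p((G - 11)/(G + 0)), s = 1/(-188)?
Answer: 8521719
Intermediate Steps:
s = -1/188 ≈ -0.0053191
p(n) = 6 - n + 2*n² (p(n) = (n² + n²) + (6 - n) = 2*n² + (6 - n) = 6 - n + 2*n²)
a(G) = 6 - (-11 + G)/G + 2*(-11 + G)²/G² (a(G) = 6 - (G - 11)/(G + 0) + 2*((G - 11)/(G + 0))² = 6 - (-11 + G)/G + 2*((-11 + G)/G)² = 6 - (-11 + G)/G + 2*((-11 + G)²/G²) = 6 - (-11 + G)/G + 2*(-11 + G)²/G²)
a(s) - 1*37740 = (7 - 33/(-1/188) + 242/(-1/188)²) - 1*37740 = (7 - 33*(-188) + 242*35344) - 37740 = (7 + 6204 + 8553248) - 37740 = 8559459 - 37740 = 8521719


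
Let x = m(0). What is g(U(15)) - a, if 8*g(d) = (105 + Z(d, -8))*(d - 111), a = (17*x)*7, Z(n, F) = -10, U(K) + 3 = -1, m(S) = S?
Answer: -10925/8 ≈ -1365.6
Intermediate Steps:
U(K) = -4 (U(K) = -3 - 1 = -4)
x = 0
a = 0 (a = (17*0)*7 = 0*7 = 0)
g(d) = -10545/8 + 95*d/8 (g(d) = ((105 - 10)*(d - 111))/8 = (95*(-111 + d))/8 = (-10545 + 95*d)/8 = -10545/8 + 95*d/8)
g(U(15)) - a = (-10545/8 + (95/8)*(-4)) - 1*0 = (-10545/8 - 95/2) + 0 = -10925/8 + 0 = -10925/8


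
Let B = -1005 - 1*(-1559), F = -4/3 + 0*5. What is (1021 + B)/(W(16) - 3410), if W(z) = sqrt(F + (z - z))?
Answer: -1150875/2491736 - 225*I*sqrt(3)/2491736 ≈ -0.46188 - 0.0001564*I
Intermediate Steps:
F = -4/3 (F = -4*1/3 + 0 = -4/3 + 0 = -4/3 ≈ -1.3333)
B = 554 (B = -1005 + 1559 = 554)
W(z) = 2*I*sqrt(3)/3 (W(z) = sqrt(-4/3 + (z - z)) = sqrt(-4/3 + 0) = sqrt(-4/3) = 2*I*sqrt(3)/3)
(1021 + B)/(W(16) - 3410) = (1021 + 554)/(2*I*sqrt(3)/3 - 3410) = 1575/(-3410 + 2*I*sqrt(3)/3)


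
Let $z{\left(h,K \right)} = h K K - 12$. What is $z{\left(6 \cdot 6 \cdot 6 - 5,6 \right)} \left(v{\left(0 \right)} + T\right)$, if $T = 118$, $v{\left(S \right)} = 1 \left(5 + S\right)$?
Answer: $932832$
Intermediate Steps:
$v{\left(S \right)} = 5 + S$
$z{\left(h,K \right)} = -12 + h K^{2}$ ($z{\left(h,K \right)} = K h K - 12 = h K^{2} - 12 = -12 + h K^{2}$)
$z{\left(6 \cdot 6 \cdot 6 - 5,6 \right)} \left(v{\left(0 \right)} + T\right) = \left(-12 + \left(6 \cdot 6 \cdot 6 - 5\right) 6^{2}\right) \left(\left(5 + 0\right) + 118\right) = \left(-12 + \left(36 \cdot 6 - 5\right) 36\right) \left(5 + 118\right) = \left(-12 + \left(216 - 5\right) 36\right) 123 = \left(-12 + 211 \cdot 36\right) 123 = \left(-12 + 7596\right) 123 = 7584 \cdot 123 = 932832$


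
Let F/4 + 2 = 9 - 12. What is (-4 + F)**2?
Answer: 576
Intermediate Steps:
F = -20 (F = -8 + 4*(9 - 12) = -8 + 4*(-3) = -8 - 12 = -20)
(-4 + F)**2 = (-4 - 20)**2 = (-24)**2 = 576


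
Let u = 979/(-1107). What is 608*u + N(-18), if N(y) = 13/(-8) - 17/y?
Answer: -4767883/8856 ≈ -538.38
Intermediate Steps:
N(y) = -13/8 - 17/y (N(y) = 13*(-⅛) - 17/y = -13/8 - 17/y)
u = -979/1107 (u = 979*(-1/1107) = -979/1107 ≈ -0.88437)
608*u + N(-18) = 608*(-979/1107) + (-13/8 - 17/(-18)) = -595232/1107 + (-13/8 - 17*(-1/18)) = -595232/1107 + (-13/8 + 17/18) = -595232/1107 - 49/72 = -4767883/8856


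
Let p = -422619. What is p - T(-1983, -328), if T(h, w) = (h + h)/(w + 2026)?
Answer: -119600516/283 ≈ -4.2262e+5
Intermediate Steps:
T(h, w) = 2*h/(2026 + w) (T(h, w) = (2*h)/(2026 + w) = 2*h/(2026 + w))
p - T(-1983, -328) = -422619 - 2*(-1983)/(2026 - 328) = -422619 - 2*(-1983)/1698 = -422619 - 1*(-661/283) = -422619 + 661/283 = -119600516/283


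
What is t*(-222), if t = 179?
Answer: -39738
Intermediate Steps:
t*(-222) = 179*(-222) = -39738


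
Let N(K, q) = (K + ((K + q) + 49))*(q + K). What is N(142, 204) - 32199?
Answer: 153603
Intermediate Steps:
N(K, q) = (K + q)*(49 + q + 2*K) (N(K, q) = (K + (49 + K + q))*(K + q) = (49 + q + 2*K)*(K + q) = (K + q)*(49 + q + 2*K))
N(142, 204) - 32199 = (204² + 2*142² + 49*142 + 49*204 + 3*142*204) - 32199 = (41616 + 2*20164 + 6958 + 9996 + 86904) - 32199 = (41616 + 40328 + 6958 + 9996 + 86904) - 32199 = 185802 - 32199 = 153603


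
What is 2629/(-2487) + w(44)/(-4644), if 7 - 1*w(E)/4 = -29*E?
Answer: -2081030/962469 ≈ -2.1622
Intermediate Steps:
w(E) = 28 + 116*E (w(E) = 28 - (-116)*E = 28 + 116*E)
2629/(-2487) + w(44)/(-4644) = 2629/(-2487) + (28 + 116*44)/(-4644) = 2629*(-1/2487) + (28 + 5104)*(-1/4644) = -2629/2487 + 5132*(-1/4644) = -2629/2487 - 1283/1161 = -2081030/962469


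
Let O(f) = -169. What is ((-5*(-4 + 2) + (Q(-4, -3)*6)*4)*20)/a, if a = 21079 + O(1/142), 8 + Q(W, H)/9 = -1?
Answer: -3868/2091 ≈ -1.8498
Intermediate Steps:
Q(W, H) = -81 (Q(W, H) = -72 + 9*(-1) = -72 - 9 = -81)
a = 20910 (a = 21079 - 169 = 20910)
((-5*(-4 + 2) + (Q(-4, -3)*6)*4)*20)/a = ((-5*(-4 + 2) - 81*6*4)*20)/20910 = ((-5*(-2) - 486*4)*20)*(1/20910) = ((10 - 1944)*20)*(1/20910) = -1934*20*(1/20910) = -38680*1/20910 = -3868/2091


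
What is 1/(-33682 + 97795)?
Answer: 1/64113 ≈ 1.5597e-5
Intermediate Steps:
1/(-33682 + 97795) = 1/64113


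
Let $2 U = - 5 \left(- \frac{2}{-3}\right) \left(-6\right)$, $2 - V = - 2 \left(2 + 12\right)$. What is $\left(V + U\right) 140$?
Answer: $5600$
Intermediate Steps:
$V = 30$ ($V = 2 - - 2 \left(2 + 12\right) = 2 - \left(-2\right) 14 = 2 - -28 = 2 + 28 = 30$)
$U = 10$ ($U = \frac{- 5 \left(- \frac{2}{-3}\right) \left(-6\right)}{2} = \frac{- 5 \left(\left(-2\right) \left(- \frac{1}{3}\right)\right) \left(-6\right)}{2} = \frac{\left(-5\right) \frac{2}{3} \left(-6\right)}{2} = \frac{\left(- \frac{10}{3}\right) \left(-6\right)}{2} = \frac{1}{2} \cdot 20 = 10$)
$\left(V + U\right) 140 = \left(30 + 10\right) 140 = 40 \cdot 140 = 5600$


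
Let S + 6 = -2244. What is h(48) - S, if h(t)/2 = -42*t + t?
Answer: -1686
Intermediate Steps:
S = -2250 (S = -6 - 2244 = -2250)
h(t) = -82*t (h(t) = 2*(-42*t + t) = 2*(-41*t) = -82*t)
h(48) - S = -82*48 - 1*(-2250) = -3936 + 2250 = -1686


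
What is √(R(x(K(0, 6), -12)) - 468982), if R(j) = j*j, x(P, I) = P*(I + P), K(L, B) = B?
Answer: I*√467686 ≈ 683.88*I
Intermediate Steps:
R(j) = j²
√(R(x(K(0, 6), -12)) - 468982) = √((6*(-12 + 6))² - 468982) = √((6*(-6))² - 468982) = √((-36)² - 468982) = √(1296 - 468982) = √(-467686) = I*√467686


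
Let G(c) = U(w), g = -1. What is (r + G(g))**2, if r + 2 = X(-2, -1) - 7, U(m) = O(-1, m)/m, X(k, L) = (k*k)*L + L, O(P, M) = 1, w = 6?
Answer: 6889/36 ≈ 191.36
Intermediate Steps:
X(k, L) = L + L*k**2 (X(k, L) = k**2*L + L = L*k**2 + L = L + L*k**2)
U(m) = 1/m
G(c) = 1/6
r = -14 (r = -2 + (-(1 + (-2)**2) - 7) = -2 + (-(1 + 4) - 7) = -2 + (-1*5 - 7) = -2 + (-5 - 7) = -2 - 12 = -14)
(r + G(g))**2 = (-14 + 1/6)**2 = (-83/6)**2 = 6889/36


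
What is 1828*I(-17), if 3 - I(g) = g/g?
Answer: 3656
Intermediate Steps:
I(g) = 2 (I(g) = 3 - g/g = 3 - 1*1 = 3 - 1 = 2)
1828*I(-17) = 1828*2 = 3656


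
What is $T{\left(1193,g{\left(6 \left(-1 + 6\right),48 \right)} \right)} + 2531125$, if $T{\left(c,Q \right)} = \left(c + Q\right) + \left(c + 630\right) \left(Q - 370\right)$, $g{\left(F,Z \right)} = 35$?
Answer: $1921648$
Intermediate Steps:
$T{\left(c,Q \right)} = Q + c + \left(-370 + Q\right) \left(630 + c\right)$ ($T{\left(c,Q \right)} = \left(Q + c\right) + \left(630 + c\right) \left(-370 + Q\right) = \left(Q + c\right) + \left(-370 + Q\right) \left(630 + c\right) = Q + c + \left(-370 + Q\right) \left(630 + c\right)$)
$T{\left(1193,g{\left(6 \left(-1 + 6\right),48 \right)} \right)} + 2531125 = \left(-233100 - 440217 + 631 \cdot 35 + 35 \cdot 1193\right) + 2531125 = \left(-233100 - 440217 + 22085 + 41755\right) + 2531125 = -609477 + 2531125 = 1921648$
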